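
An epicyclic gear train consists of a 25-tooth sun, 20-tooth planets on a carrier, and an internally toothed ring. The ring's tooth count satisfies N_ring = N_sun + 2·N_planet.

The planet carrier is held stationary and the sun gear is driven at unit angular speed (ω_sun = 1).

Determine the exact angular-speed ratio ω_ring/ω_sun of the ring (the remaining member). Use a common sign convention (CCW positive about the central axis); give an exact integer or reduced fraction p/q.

N_ring = 25 + 2·20 = 65
25(ω_s−ω_c) = −65(ω_r−ω_c),  ω_c=0, ω_s=1
ω_r = 0 − (25/65)(1−0) = -5/13
ω_r/ω_s = -5/13

-5/13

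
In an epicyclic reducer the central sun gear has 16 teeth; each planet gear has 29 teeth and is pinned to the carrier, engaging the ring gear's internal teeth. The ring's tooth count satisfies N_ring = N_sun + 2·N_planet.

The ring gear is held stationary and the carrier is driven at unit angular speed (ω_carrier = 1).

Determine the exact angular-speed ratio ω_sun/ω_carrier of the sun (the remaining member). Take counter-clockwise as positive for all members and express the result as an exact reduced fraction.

45/8

N_ring = 16 + 2·29 = 74
16(ω_s−ω_c) = −74(ω_r−ω_c),  ω_r=0, ω_c=1
ω_s = 1 − (74/16)(0−1) = 45/8
ω_s/ω_c = 45/8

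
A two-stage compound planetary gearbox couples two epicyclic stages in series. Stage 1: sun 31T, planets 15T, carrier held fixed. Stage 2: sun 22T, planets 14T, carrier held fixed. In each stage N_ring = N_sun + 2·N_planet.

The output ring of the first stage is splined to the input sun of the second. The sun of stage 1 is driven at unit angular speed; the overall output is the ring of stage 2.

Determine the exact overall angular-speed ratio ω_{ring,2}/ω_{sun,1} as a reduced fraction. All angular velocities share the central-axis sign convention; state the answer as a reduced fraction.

Stage 1: N_ring = 31 + 2·15 = 61
Stage 1: 31(ω_s−ω_c) = −61(ω_r−ω_c),  ω_c=0, ω_s=1
Stage 1: ω_r = 0 − (31/61)(1−0) = -31/61
  ⇒ ω_r¹/ω_s¹ = -31/61
Stage 2: N_ring = 22 + 2·14 = 50
Stage 2: 22(ω_s−ω_c) = −50(ω_r−ω_c),  ω_c=0, ω_s=1
Stage 2: ω_r = 0 − (22/50)(1−0) = -11/25
  ⇒ ω_r²/ω_s² = -11/25
Coupling ω_s² = ω_r¹ ⇒ overall = -31/61 × -11/25 = 341/1525

341/1525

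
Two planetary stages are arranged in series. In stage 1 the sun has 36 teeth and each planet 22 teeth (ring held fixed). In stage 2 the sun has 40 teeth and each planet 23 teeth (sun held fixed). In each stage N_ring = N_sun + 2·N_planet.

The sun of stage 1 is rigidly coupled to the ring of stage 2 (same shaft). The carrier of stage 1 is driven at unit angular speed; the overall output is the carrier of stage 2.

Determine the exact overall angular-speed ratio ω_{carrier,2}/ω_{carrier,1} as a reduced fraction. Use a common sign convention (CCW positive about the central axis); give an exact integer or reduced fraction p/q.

Stage 1: N_ring = 36 + 2·22 = 80
Stage 1: 36(ω_s−ω_c) = −80(ω_r−ω_c),  ω_r=0, ω_c=1
Stage 1: ω_s = 1 − (80/36)(0−1) = 29/9
  ⇒ ω_s¹/ω_c¹ = 29/9
Stage 2: N_ring = 40 + 2·23 = 86
Stage 2: 40(ω_s−ω_c) = −86(ω_r−ω_c),  ω_s=0, ω_r=1
Stage 2: 40(0−ω_c) = −86(1−ω_c)  ⇒  126ω_c = 86  ⇒  ω_c = 43/63
  ⇒ ω_c²/ω_r² = 43/63
Coupling ω_r² = ω_s¹ ⇒ overall = 29/9 × 43/63 = 1247/567

1247/567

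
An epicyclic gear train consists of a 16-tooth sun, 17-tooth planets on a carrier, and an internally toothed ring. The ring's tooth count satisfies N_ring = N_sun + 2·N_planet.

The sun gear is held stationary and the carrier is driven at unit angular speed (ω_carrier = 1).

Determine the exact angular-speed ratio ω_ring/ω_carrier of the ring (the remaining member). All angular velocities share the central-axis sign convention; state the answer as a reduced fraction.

N_ring = 16 + 2·17 = 50
16(ω_s−ω_c) = −50(ω_r−ω_c),  ω_s=0, ω_c=1
ω_r = 1 − (16/50)(0−1) = 33/25
ω_r/ω_c = 33/25

33/25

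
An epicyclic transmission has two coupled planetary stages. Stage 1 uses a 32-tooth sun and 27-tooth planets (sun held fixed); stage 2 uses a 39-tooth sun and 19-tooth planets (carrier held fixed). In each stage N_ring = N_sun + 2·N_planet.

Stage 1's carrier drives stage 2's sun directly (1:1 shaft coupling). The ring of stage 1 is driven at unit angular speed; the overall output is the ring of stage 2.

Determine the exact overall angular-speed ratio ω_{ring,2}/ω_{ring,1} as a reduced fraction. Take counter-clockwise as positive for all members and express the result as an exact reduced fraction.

Stage 1: N_ring = 32 + 2·27 = 86
Stage 1: 32(ω_s−ω_c) = −86(ω_r−ω_c),  ω_s=0, ω_r=1
Stage 1: 32(0−ω_c) = −86(1−ω_c)  ⇒  118ω_c = 86  ⇒  ω_c = 43/59
  ⇒ ω_c¹/ω_r¹ = 43/59
Stage 2: N_ring = 39 + 2·19 = 77
Stage 2: 39(ω_s−ω_c) = −77(ω_r−ω_c),  ω_c=0, ω_s=1
Stage 2: ω_r = 0 − (39/77)(1−0) = -39/77
  ⇒ ω_r²/ω_s² = -39/77
Coupling ω_s² = ω_c¹ ⇒ overall = 43/59 × -39/77 = -1677/4543

-1677/4543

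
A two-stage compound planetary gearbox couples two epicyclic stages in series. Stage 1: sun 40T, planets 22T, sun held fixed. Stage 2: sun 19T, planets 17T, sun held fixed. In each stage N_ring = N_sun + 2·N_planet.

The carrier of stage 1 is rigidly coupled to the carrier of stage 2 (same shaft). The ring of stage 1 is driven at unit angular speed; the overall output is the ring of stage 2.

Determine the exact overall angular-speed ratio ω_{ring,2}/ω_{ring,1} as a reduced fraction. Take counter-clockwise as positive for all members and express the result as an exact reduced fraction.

1512/1643

Stage 1: N_ring = 40 + 2·22 = 84
Stage 1: 40(ω_s−ω_c) = −84(ω_r−ω_c),  ω_s=0, ω_r=1
Stage 1: 40(0−ω_c) = −84(1−ω_c)  ⇒  124ω_c = 84  ⇒  ω_c = 21/31
  ⇒ ω_c¹/ω_r¹ = 21/31
Stage 2: N_ring = 19 + 2·17 = 53
Stage 2: 19(ω_s−ω_c) = −53(ω_r−ω_c),  ω_s=0, ω_c=1
Stage 2: ω_r = 1 − (19/53)(0−1) = 72/53
  ⇒ ω_r²/ω_c² = 72/53
Coupling ω_c² = ω_c¹ ⇒ overall = 21/31 × 72/53 = 1512/1643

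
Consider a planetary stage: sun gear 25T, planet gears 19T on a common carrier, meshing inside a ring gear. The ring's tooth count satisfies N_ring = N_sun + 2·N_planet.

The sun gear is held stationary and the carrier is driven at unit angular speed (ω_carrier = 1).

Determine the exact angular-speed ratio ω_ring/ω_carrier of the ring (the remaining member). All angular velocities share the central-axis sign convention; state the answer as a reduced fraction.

88/63

N_ring = 25 + 2·19 = 63
25(ω_s−ω_c) = −63(ω_r−ω_c),  ω_s=0, ω_c=1
ω_r = 1 − (25/63)(0−1) = 88/63
ω_r/ω_c = 88/63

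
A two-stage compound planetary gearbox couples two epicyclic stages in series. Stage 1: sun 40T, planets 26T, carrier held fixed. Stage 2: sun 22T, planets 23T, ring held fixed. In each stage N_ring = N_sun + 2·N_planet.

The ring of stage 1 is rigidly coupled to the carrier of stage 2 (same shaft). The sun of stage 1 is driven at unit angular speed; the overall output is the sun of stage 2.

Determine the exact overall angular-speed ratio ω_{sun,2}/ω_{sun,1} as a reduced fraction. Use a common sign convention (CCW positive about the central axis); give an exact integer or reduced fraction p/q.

-450/253

Stage 1: N_ring = 40 + 2·26 = 92
Stage 1: 40(ω_s−ω_c) = −92(ω_r−ω_c),  ω_c=0, ω_s=1
Stage 1: ω_r = 0 − (40/92)(1−0) = -10/23
  ⇒ ω_r¹/ω_s¹ = -10/23
Stage 2: N_ring = 22 + 2·23 = 68
Stage 2: 22(ω_s−ω_c) = −68(ω_r−ω_c),  ω_r=0, ω_c=1
Stage 2: ω_s = 1 − (68/22)(0−1) = 45/11
  ⇒ ω_s²/ω_c² = 45/11
Coupling ω_c² = ω_r¹ ⇒ overall = -10/23 × 45/11 = -450/253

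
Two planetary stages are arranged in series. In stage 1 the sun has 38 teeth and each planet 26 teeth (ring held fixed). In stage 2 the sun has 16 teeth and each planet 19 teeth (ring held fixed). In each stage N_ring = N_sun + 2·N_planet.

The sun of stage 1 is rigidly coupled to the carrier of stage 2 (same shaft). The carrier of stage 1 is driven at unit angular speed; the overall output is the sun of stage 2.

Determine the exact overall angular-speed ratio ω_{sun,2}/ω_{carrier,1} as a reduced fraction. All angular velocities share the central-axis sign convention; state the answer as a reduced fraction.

280/19

Stage 1: N_ring = 38 + 2·26 = 90
Stage 1: 38(ω_s−ω_c) = −90(ω_r−ω_c),  ω_r=0, ω_c=1
Stage 1: ω_s = 1 − (90/38)(0−1) = 64/19
  ⇒ ω_s¹/ω_c¹ = 64/19
Stage 2: N_ring = 16 + 2·19 = 54
Stage 2: 16(ω_s−ω_c) = −54(ω_r−ω_c),  ω_r=0, ω_c=1
Stage 2: ω_s = 1 − (54/16)(0−1) = 35/8
  ⇒ ω_s²/ω_c² = 35/8
Coupling ω_c² = ω_s¹ ⇒ overall = 64/19 × 35/8 = 280/19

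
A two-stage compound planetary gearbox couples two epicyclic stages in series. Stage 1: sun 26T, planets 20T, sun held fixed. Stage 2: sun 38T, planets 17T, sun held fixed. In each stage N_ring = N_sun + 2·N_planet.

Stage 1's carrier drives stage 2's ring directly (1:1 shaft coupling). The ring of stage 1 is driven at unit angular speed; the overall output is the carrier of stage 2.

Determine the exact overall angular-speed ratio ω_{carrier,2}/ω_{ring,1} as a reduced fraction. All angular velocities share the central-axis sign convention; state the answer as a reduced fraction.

54/115

Stage 1: N_ring = 26 + 2·20 = 66
Stage 1: 26(ω_s−ω_c) = −66(ω_r−ω_c),  ω_s=0, ω_r=1
Stage 1: 26(0−ω_c) = −66(1−ω_c)  ⇒  92ω_c = 66  ⇒  ω_c = 33/46
  ⇒ ω_c¹/ω_r¹ = 33/46
Stage 2: N_ring = 38 + 2·17 = 72
Stage 2: 38(ω_s−ω_c) = −72(ω_r−ω_c),  ω_s=0, ω_r=1
Stage 2: 38(0−ω_c) = −72(1−ω_c)  ⇒  110ω_c = 72  ⇒  ω_c = 36/55
  ⇒ ω_c²/ω_r² = 36/55
Coupling ω_r² = ω_c¹ ⇒ overall = 33/46 × 36/55 = 54/115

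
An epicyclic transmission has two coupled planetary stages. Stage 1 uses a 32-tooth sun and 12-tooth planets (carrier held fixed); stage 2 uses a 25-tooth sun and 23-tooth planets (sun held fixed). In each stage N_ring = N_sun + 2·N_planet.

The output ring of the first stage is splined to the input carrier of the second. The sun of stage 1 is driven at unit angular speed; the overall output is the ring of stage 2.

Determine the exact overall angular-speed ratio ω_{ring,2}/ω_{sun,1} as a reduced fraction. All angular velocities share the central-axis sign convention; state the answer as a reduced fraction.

Stage 1: N_ring = 32 + 2·12 = 56
Stage 1: 32(ω_s−ω_c) = −56(ω_r−ω_c),  ω_c=0, ω_s=1
Stage 1: ω_r = 0 − (32/56)(1−0) = -4/7
  ⇒ ω_r¹/ω_s¹ = -4/7
Stage 2: N_ring = 25 + 2·23 = 71
Stage 2: 25(ω_s−ω_c) = −71(ω_r−ω_c),  ω_s=0, ω_c=1
Stage 2: ω_r = 1 − (25/71)(0−1) = 96/71
  ⇒ ω_r²/ω_c² = 96/71
Coupling ω_c² = ω_r¹ ⇒ overall = -4/7 × 96/71 = -384/497

-384/497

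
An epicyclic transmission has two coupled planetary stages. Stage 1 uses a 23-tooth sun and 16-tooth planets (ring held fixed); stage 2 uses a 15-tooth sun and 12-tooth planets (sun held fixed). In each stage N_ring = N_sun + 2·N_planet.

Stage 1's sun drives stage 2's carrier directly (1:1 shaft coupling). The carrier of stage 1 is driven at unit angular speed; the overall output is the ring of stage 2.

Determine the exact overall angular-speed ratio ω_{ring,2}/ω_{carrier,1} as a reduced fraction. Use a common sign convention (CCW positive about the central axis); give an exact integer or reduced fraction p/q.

Stage 1: N_ring = 23 + 2·16 = 55
Stage 1: 23(ω_s−ω_c) = −55(ω_r−ω_c),  ω_r=0, ω_c=1
Stage 1: ω_s = 1 − (55/23)(0−1) = 78/23
  ⇒ ω_s¹/ω_c¹ = 78/23
Stage 2: N_ring = 15 + 2·12 = 39
Stage 2: 15(ω_s−ω_c) = −39(ω_r−ω_c),  ω_s=0, ω_c=1
Stage 2: ω_r = 1 − (15/39)(0−1) = 18/13
  ⇒ ω_r²/ω_c² = 18/13
Coupling ω_c² = ω_s¹ ⇒ overall = 78/23 × 18/13 = 108/23

108/23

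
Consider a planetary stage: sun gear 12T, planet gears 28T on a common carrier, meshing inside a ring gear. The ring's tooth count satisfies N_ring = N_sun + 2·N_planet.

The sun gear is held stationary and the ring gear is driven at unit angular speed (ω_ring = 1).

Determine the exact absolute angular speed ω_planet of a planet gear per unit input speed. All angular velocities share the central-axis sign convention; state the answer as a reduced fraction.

17/14

N_ring = 12 + 2·28 = 68
12(ω_s−ω_c) = −68(ω_r−ω_c),  ω_s=0, ω_r=1
12(0−ω_c) = −68(1−ω_c)  ⇒  80ω_c = 68  ⇒  ω_c = 17/20
sun–planet: 12·(0−17/20) = −28·(ω_p−ω_c)  ⇒  ω_p−ω_c = −(12/28)·(-17/20) = 51/140
ω_p = 17/20 + 51/140 = 17/14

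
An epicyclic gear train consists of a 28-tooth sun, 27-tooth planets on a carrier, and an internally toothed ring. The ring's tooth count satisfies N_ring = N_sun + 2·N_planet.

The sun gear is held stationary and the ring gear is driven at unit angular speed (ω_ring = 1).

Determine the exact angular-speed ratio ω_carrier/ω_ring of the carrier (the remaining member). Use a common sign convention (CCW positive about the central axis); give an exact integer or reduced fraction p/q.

41/55

N_ring = 28 + 2·27 = 82
28(ω_s−ω_c) = −82(ω_r−ω_c),  ω_s=0, ω_r=1
28(0−ω_c) = −82(1−ω_c)  ⇒  110ω_c = 82  ⇒  ω_c = 41/55
ω_c/ω_r = 41/55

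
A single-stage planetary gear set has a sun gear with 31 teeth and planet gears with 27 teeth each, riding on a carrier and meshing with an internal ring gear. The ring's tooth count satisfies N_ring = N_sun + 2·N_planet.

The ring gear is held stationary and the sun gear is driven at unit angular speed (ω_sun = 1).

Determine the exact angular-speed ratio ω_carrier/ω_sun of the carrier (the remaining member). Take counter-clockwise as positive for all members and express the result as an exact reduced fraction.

31/116

N_ring = 31 + 2·27 = 85
31(ω_s−ω_c) = −85(ω_r−ω_c),  ω_r=0, ω_s=1
31(1−ω_c) = −85(0−ω_c)  ⇒  116ω_c = 31  ⇒  ω_c = 31/116
ω_c/ω_s = 31/116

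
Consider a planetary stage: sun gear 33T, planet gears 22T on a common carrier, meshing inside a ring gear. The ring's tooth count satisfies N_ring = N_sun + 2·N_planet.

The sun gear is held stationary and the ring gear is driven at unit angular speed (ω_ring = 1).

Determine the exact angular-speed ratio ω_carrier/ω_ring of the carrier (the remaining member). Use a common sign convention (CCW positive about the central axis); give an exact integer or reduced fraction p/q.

7/10

N_ring = 33 + 2·22 = 77
33(ω_s−ω_c) = −77(ω_r−ω_c),  ω_s=0, ω_r=1
33(0−ω_c) = −77(1−ω_c)  ⇒  110ω_c = 77  ⇒  ω_c = 7/10
ω_c/ω_r = 7/10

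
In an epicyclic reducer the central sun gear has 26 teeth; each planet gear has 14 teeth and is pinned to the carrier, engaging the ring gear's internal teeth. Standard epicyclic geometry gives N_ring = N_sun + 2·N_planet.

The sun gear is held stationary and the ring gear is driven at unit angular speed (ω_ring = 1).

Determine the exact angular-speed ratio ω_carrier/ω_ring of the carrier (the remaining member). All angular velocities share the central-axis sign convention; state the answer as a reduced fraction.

N_ring = 26 + 2·14 = 54
26(ω_s−ω_c) = −54(ω_r−ω_c),  ω_s=0, ω_r=1
26(0−ω_c) = −54(1−ω_c)  ⇒  80ω_c = 54  ⇒  ω_c = 27/40
ω_c/ω_r = 27/40

27/40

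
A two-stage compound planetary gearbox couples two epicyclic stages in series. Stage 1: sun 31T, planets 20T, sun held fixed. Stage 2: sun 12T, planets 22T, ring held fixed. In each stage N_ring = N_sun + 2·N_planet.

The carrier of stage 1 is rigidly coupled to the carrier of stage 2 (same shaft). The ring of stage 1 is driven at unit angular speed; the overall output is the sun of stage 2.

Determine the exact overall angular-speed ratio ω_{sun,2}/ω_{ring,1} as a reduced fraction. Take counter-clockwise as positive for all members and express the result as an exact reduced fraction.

71/18

Stage 1: N_ring = 31 + 2·20 = 71
Stage 1: 31(ω_s−ω_c) = −71(ω_r−ω_c),  ω_s=0, ω_r=1
Stage 1: 31(0−ω_c) = −71(1−ω_c)  ⇒  102ω_c = 71  ⇒  ω_c = 71/102
  ⇒ ω_c¹/ω_r¹ = 71/102
Stage 2: N_ring = 12 + 2·22 = 56
Stage 2: 12(ω_s−ω_c) = −56(ω_r−ω_c),  ω_r=0, ω_c=1
Stage 2: ω_s = 1 − (56/12)(0−1) = 17/3
  ⇒ ω_s²/ω_c² = 17/3
Coupling ω_c² = ω_c¹ ⇒ overall = 71/102 × 17/3 = 71/18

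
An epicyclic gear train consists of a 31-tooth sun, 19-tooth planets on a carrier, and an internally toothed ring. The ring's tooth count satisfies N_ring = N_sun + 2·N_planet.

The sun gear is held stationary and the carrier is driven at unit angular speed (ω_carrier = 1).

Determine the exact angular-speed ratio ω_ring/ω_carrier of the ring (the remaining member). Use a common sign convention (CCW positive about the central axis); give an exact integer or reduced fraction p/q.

100/69

N_ring = 31 + 2·19 = 69
31(ω_s−ω_c) = −69(ω_r−ω_c),  ω_s=0, ω_c=1
ω_r = 1 − (31/69)(0−1) = 100/69
ω_r/ω_c = 100/69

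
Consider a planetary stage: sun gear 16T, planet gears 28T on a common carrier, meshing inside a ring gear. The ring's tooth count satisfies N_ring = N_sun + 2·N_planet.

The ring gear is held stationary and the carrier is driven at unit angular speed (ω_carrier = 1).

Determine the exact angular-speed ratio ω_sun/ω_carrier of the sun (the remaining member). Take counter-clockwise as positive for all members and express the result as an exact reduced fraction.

11/2

N_ring = 16 + 2·28 = 72
16(ω_s−ω_c) = −72(ω_r−ω_c),  ω_r=0, ω_c=1
ω_s = 1 − (72/16)(0−1) = 11/2
ω_s/ω_c = 11/2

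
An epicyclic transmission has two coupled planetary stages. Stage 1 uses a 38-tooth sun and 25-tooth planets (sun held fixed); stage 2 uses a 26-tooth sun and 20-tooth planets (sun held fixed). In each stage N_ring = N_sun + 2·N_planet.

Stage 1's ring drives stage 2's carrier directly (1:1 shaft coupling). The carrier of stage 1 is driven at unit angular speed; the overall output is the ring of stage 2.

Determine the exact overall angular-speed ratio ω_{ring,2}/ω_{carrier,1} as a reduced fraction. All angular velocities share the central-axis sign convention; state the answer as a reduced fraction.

Stage 1: N_ring = 38 + 2·25 = 88
Stage 1: 38(ω_s−ω_c) = −88(ω_r−ω_c),  ω_s=0, ω_c=1
Stage 1: ω_r = 1 − (38/88)(0−1) = 63/44
  ⇒ ω_r¹/ω_c¹ = 63/44
Stage 2: N_ring = 26 + 2·20 = 66
Stage 2: 26(ω_s−ω_c) = −66(ω_r−ω_c),  ω_s=0, ω_c=1
Stage 2: ω_r = 1 − (26/66)(0−1) = 46/33
  ⇒ ω_r²/ω_c² = 46/33
Coupling ω_c² = ω_r¹ ⇒ overall = 63/44 × 46/33 = 483/242

483/242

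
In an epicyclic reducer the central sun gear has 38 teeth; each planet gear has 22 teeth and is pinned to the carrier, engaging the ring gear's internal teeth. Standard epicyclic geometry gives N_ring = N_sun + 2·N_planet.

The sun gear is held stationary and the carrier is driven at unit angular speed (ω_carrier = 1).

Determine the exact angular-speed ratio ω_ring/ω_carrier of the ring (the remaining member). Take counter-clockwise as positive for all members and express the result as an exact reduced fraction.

60/41

N_ring = 38 + 2·22 = 82
38(ω_s−ω_c) = −82(ω_r−ω_c),  ω_s=0, ω_c=1
ω_r = 1 − (38/82)(0−1) = 60/41
ω_r/ω_c = 60/41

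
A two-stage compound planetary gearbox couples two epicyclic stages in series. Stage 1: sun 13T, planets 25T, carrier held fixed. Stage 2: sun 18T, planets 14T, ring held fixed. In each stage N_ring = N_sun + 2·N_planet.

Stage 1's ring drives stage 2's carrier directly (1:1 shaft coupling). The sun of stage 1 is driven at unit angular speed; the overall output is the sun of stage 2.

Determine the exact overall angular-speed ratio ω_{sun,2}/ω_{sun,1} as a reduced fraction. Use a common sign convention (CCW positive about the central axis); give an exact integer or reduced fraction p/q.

-416/567

Stage 1: N_ring = 13 + 2·25 = 63
Stage 1: 13(ω_s−ω_c) = −63(ω_r−ω_c),  ω_c=0, ω_s=1
Stage 1: ω_r = 0 − (13/63)(1−0) = -13/63
  ⇒ ω_r¹/ω_s¹ = -13/63
Stage 2: N_ring = 18 + 2·14 = 46
Stage 2: 18(ω_s−ω_c) = −46(ω_r−ω_c),  ω_r=0, ω_c=1
Stage 2: ω_s = 1 − (46/18)(0−1) = 32/9
  ⇒ ω_s²/ω_c² = 32/9
Coupling ω_c² = ω_r¹ ⇒ overall = -13/63 × 32/9 = -416/567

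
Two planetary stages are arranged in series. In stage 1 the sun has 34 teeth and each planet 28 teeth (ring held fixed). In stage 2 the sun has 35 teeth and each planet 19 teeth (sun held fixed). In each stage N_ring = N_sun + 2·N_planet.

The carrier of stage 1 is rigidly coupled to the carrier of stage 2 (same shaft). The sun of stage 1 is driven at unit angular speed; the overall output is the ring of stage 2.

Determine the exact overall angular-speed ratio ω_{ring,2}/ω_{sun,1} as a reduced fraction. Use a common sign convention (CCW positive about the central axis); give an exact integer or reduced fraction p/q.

918/2263

Stage 1: N_ring = 34 + 2·28 = 90
Stage 1: 34(ω_s−ω_c) = −90(ω_r−ω_c),  ω_r=0, ω_s=1
Stage 1: 34(1−ω_c) = −90(0−ω_c)  ⇒  124ω_c = 34  ⇒  ω_c = 17/62
  ⇒ ω_c¹/ω_s¹ = 17/62
Stage 2: N_ring = 35 + 2·19 = 73
Stage 2: 35(ω_s−ω_c) = −73(ω_r−ω_c),  ω_s=0, ω_c=1
Stage 2: ω_r = 1 − (35/73)(0−1) = 108/73
  ⇒ ω_r²/ω_c² = 108/73
Coupling ω_c² = ω_c¹ ⇒ overall = 17/62 × 108/73 = 918/2263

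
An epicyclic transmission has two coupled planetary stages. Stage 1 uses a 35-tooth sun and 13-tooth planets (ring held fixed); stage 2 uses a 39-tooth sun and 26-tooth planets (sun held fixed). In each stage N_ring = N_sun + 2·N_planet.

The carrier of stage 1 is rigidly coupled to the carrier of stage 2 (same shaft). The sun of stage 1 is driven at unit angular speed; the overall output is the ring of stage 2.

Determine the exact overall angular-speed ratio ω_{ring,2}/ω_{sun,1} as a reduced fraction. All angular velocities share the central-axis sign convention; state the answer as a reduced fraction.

Stage 1: N_ring = 35 + 2·13 = 61
Stage 1: 35(ω_s−ω_c) = −61(ω_r−ω_c),  ω_r=0, ω_s=1
Stage 1: 35(1−ω_c) = −61(0−ω_c)  ⇒  96ω_c = 35  ⇒  ω_c = 35/96
  ⇒ ω_c¹/ω_s¹ = 35/96
Stage 2: N_ring = 39 + 2·26 = 91
Stage 2: 39(ω_s−ω_c) = −91(ω_r−ω_c),  ω_s=0, ω_c=1
Stage 2: ω_r = 1 − (39/91)(0−1) = 10/7
  ⇒ ω_r²/ω_c² = 10/7
Coupling ω_c² = ω_c¹ ⇒ overall = 35/96 × 10/7 = 25/48

25/48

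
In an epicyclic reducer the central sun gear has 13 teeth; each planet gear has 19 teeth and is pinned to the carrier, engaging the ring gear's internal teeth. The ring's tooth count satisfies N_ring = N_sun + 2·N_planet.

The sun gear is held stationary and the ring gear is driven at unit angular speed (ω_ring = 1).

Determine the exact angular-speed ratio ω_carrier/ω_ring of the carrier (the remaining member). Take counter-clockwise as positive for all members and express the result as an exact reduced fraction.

51/64

N_ring = 13 + 2·19 = 51
13(ω_s−ω_c) = −51(ω_r−ω_c),  ω_s=0, ω_r=1
13(0−ω_c) = −51(1−ω_c)  ⇒  64ω_c = 51  ⇒  ω_c = 51/64
ω_c/ω_r = 51/64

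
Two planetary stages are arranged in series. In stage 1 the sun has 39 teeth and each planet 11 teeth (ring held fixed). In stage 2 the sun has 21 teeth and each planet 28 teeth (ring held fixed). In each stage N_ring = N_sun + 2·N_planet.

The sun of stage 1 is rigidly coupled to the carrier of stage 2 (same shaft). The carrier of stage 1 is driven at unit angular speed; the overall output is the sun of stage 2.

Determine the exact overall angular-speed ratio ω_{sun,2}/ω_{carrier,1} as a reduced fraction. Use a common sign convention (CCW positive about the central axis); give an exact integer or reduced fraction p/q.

1400/117

Stage 1: N_ring = 39 + 2·11 = 61
Stage 1: 39(ω_s−ω_c) = −61(ω_r−ω_c),  ω_r=0, ω_c=1
Stage 1: ω_s = 1 − (61/39)(0−1) = 100/39
  ⇒ ω_s¹/ω_c¹ = 100/39
Stage 2: N_ring = 21 + 2·28 = 77
Stage 2: 21(ω_s−ω_c) = −77(ω_r−ω_c),  ω_r=0, ω_c=1
Stage 2: ω_s = 1 − (77/21)(0−1) = 14/3
  ⇒ ω_s²/ω_c² = 14/3
Coupling ω_c² = ω_s¹ ⇒ overall = 100/39 × 14/3 = 1400/117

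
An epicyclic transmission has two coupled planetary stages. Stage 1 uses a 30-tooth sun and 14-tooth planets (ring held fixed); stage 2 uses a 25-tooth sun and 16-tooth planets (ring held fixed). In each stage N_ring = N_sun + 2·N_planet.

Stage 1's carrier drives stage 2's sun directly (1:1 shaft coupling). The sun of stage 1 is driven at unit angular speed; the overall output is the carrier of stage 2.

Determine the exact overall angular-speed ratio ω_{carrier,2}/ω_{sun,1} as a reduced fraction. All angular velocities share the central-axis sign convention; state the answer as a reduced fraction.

375/3608

Stage 1: N_ring = 30 + 2·14 = 58
Stage 1: 30(ω_s−ω_c) = −58(ω_r−ω_c),  ω_r=0, ω_s=1
Stage 1: 30(1−ω_c) = −58(0−ω_c)  ⇒  88ω_c = 30  ⇒  ω_c = 15/44
  ⇒ ω_c¹/ω_s¹ = 15/44
Stage 2: N_ring = 25 + 2·16 = 57
Stage 2: 25(ω_s−ω_c) = −57(ω_r−ω_c),  ω_r=0, ω_s=1
Stage 2: 25(1−ω_c) = −57(0−ω_c)  ⇒  82ω_c = 25  ⇒  ω_c = 25/82
  ⇒ ω_c²/ω_s² = 25/82
Coupling ω_s² = ω_c¹ ⇒ overall = 15/44 × 25/82 = 375/3608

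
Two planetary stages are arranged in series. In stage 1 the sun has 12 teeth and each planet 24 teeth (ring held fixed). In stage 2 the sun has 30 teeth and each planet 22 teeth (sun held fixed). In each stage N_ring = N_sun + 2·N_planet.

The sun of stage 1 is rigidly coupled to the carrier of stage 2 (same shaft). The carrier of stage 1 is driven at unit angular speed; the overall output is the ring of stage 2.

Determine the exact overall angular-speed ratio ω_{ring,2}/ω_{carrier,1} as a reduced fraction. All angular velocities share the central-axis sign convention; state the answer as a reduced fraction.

312/37

Stage 1: N_ring = 12 + 2·24 = 60
Stage 1: 12(ω_s−ω_c) = −60(ω_r−ω_c),  ω_r=0, ω_c=1
Stage 1: ω_s = 1 − (60/12)(0−1) = 6
  ⇒ ω_s¹/ω_c¹ = 6
Stage 2: N_ring = 30 + 2·22 = 74
Stage 2: 30(ω_s−ω_c) = −74(ω_r−ω_c),  ω_s=0, ω_c=1
Stage 2: ω_r = 1 − (30/74)(0−1) = 52/37
  ⇒ ω_r²/ω_c² = 52/37
Coupling ω_c² = ω_s¹ ⇒ overall = 6 × 52/37 = 312/37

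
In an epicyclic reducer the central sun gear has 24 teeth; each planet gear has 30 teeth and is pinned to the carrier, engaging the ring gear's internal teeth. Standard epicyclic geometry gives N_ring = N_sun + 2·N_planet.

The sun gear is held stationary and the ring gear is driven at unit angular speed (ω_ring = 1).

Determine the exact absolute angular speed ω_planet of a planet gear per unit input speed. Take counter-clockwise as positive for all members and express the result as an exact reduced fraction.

N_ring = 24 + 2·30 = 84
24(ω_s−ω_c) = −84(ω_r−ω_c),  ω_s=0, ω_r=1
24(0−ω_c) = −84(1−ω_c)  ⇒  108ω_c = 84  ⇒  ω_c = 7/9
sun–planet: 24·(0−7/9) = −30·(ω_p−ω_c)  ⇒  ω_p−ω_c = −(24/30)·(-7/9) = 28/45
ω_p = 7/9 + 28/45 = 7/5

7/5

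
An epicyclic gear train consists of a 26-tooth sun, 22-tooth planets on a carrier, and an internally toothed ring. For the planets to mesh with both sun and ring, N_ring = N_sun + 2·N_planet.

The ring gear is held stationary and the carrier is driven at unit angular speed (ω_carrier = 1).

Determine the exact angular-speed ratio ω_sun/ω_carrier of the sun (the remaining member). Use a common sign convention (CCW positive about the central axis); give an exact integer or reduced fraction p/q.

48/13

N_ring = 26 + 2·22 = 70
26(ω_s−ω_c) = −70(ω_r−ω_c),  ω_r=0, ω_c=1
ω_s = 1 − (70/26)(0−1) = 48/13
ω_s/ω_c = 48/13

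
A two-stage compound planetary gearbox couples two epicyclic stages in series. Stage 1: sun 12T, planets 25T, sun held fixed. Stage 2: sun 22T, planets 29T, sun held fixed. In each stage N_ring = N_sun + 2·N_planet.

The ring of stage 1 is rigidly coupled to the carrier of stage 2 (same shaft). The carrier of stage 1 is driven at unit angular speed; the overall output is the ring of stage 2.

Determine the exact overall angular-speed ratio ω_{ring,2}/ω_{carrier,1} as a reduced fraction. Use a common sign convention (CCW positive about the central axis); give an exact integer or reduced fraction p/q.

Stage 1: N_ring = 12 + 2·25 = 62
Stage 1: 12(ω_s−ω_c) = −62(ω_r−ω_c),  ω_s=0, ω_c=1
Stage 1: ω_r = 1 − (12/62)(0−1) = 37/31
  ⇒ ω_r¹/ω_c¹ = 37/31
Stage 2: N_ring = 22 + 2·29 = 80
Stage 2: 22(ω_s−ω_c) = −80(ω_r−ω_c),  ω_s=0, ω_c=1
Stage 2: ω_r = 1 − (22/80)(0−1) = 51/40
  ⇒ ω_r²/ω_c² = 51/40
Coupling ω_c² = ω_r¹ ⇒ overall = 37/31 × 51/40 = 1887/1240

1887/1240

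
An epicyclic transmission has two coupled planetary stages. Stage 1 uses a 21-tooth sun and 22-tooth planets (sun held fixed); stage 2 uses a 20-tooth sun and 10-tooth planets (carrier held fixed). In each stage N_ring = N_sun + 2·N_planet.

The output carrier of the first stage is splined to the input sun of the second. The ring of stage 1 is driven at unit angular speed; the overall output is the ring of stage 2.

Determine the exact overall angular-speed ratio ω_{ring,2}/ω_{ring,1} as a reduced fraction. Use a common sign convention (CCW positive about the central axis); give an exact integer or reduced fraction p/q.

Stage 1: N_ring = 21 + 2·22 = 65
Stage 1: 21(ω_s−ω_c) = −65(ω_r−ω_c),  ω_s=0, ω_r=1
Stage 1: 21(0−ω_c) = −65(1−ω_c)  ⇒  86ω_c = 65  ⇒  ω_c = 65/86
  ⇒ ω_c¹/ω_r¹ = 65/86
Stage 2: N_ring = 20 + 2·10 = 40
Stage 2: 20(ω_s−ω_c) = −40(ω_r−ω_c),  ω_c=0, ω_s=1
Stage 2: ω_r = 0 − (20/40)(1−0) = -1/2
  ⇒ ω_r²/ω_s² = -1/2
Coupling ω_s² = ω_c¹ ⇒ overall = 65/86 × -1/2 = -65/172

-65/172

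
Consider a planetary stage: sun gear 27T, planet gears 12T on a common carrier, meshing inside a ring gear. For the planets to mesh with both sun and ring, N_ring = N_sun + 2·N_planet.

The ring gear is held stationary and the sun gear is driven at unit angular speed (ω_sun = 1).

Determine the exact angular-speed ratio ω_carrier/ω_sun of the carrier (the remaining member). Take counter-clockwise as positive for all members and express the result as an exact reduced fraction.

N_ring = 27 + 2·12 = 51
27(ω_s−ω_c) = −51(ω_r−ω_c),  ω_r=0, ω_s=1
27(1−ω_c) = −51(0−ω_c)  ⇒  78ω_c = 27  ⇒  ω_c = 9/26
ω_c/ω_s = 9/26

9/26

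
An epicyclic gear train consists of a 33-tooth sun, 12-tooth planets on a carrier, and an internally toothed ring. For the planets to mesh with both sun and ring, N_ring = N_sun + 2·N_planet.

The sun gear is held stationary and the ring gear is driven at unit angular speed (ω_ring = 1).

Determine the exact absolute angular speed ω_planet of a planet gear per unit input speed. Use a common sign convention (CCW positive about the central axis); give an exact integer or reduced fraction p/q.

19/8

N_ring = 33 + 2·12 = 57
33(ω_s−ω_c) = −57(ω_r−ω_c),  ω_s=0, ω_r=1
33(0−ω_c) = −57(1−ω_c)  ⇒  90ω_c = 57  ⇒  ω_c = 19/30
sun–planet: 33·(0−19/30) = −12·(ω_p−ω_c)  ⇒  ω_p−ω_c = −(33/12)·(-19/30) = 209/120
ω_p = 19/30 + 209/120 = 19/8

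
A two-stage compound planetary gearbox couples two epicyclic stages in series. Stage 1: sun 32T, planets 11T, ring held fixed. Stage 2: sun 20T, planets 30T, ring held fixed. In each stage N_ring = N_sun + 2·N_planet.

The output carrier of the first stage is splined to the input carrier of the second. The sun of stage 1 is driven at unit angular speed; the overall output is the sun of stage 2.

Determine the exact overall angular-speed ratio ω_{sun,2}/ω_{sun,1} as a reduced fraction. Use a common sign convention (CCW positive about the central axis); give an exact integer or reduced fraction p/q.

Stage 1: N_ring = 32 + 2·11 = 54
Stage 1: 32(ω_s−ω_c) = −54(ω_r−ω_c),  ω_r=0, ω_s=1
Stage 1: 32(1−ω_c) = −54(0−ω_c)  ⇒  86ω_c = 32  ⇒  ω_c = 16/43
  ⇒ ω_c¹/ω_s¹ = 16/43
Stage 2: N_ring = 20 + 2·30 = 80
Stage 2: 20(ω_s−ω_c) = −80(ω_r−ω_c),  ω_r=0, ω_c=1
Stage 2: ω_s = 1 − (80/20)(0−1) = 5
  ⇒ ω_s²/ω_c² = 5
Coupling ω_c² = ω_c¹ ⇒ overall = 16/43 × 5 = 80/43

80/43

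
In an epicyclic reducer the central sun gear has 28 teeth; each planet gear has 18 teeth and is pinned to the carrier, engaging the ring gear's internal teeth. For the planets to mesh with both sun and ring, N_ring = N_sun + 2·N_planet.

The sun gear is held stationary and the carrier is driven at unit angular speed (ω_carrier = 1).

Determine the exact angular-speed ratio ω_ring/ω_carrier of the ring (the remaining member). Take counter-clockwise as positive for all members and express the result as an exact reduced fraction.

N_ring = 28 + 2·18 = 64
28(ω_s−ω_c) = −64(ω_r−ω_c),  ω_s=0, ω_c=1
ω_r = 1 − (28/64)(0−1) = 23/16
ω_r/ω_c = 23/16

23/16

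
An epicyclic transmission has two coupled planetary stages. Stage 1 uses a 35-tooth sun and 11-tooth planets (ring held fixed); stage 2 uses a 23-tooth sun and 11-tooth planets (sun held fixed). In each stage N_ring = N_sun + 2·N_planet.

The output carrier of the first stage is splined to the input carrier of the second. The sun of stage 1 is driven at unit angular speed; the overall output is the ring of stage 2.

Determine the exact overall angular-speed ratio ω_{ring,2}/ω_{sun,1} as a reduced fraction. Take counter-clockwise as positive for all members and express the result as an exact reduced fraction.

Stage 1: N_ring = 35 + 2·11 = 57
Stage 1: 35(ω_s−ω_c) = −57(ω_r−ω_c),  ω_r=0, ω_s=1
Stage 1: 35(1−ω_c) = −57(0−ω_c)  ⇒  92ω_c = 35  ⇒  ω_c = 35/92
  ⇒ ω_c¹/ω_s¹ = 35/92
Stage 2: N_ring = 23 + 2·11 = 45
Stage 2: 23(ω_s−ω_c) = −45(ω_r−ω_c),  ω_s=0, ω_c=1
Stage 2: ω_r = 1 − (23/45)(0−1) = 68/45
  ⇒ ω_r²/ω_c² = 68/45
Coupling ω_c² = ω_c¹ ⇒ overall = 35/92 × 68/45 = 119/207

119/207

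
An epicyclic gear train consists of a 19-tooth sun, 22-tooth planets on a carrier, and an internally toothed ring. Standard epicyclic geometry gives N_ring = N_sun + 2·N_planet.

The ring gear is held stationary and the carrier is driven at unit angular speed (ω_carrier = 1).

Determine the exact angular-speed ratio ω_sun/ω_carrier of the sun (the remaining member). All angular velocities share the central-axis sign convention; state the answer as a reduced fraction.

82/19

N_ring = 19 + 2·22 = 63
19(ω_s−ω_c) = −63(ω_r−ω_c),  ω_r=0, ω_c=1
ω_s = 1 − (63/19)(0−1) = 82/19
ω_s/ω_c = 82/19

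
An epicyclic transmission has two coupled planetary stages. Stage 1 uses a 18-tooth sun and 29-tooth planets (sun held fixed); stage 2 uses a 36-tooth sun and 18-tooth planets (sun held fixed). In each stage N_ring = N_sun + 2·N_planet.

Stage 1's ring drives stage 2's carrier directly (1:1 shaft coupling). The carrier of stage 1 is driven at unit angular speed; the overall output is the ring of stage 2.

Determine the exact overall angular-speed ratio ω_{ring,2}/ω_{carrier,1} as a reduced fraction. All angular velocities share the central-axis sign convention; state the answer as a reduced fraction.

141/76

Stage 1: N_ring = 18 + 2·29 = 76
Stage 1: 18(ω_s−ω_c) = −76(ω_r−ω_c),  ω_s=0, ω_c=1
Stage 1: ω_r = 1 − (18/76)(0−1) = 47/38
  ⇒ ω_r¹/ω_c¹ = 47/38
Stage 2: N_ring = 36 + 2·18 = 72
Stage 2: 36(ω_s−ω_c) = −72(ω_r−ω_c),  ω_s=0, ω_c=1
Stage 2: ω_r = 1 − (36/72)(0−1) = 3/2
  ⇒ ω_r²/ω_c² = 3/2
Coupling ω_c² = ω_r¹ ⇒ overall = 47/38 × 3/2 = 141/76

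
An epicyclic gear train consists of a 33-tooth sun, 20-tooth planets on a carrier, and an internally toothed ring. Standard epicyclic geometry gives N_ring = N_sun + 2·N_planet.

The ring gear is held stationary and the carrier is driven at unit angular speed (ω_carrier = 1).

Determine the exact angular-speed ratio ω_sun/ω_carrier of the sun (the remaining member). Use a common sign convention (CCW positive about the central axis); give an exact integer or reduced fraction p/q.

N_ring = 33 + 2·20 = 73
33(ω_s−ω_c) = −73(ω_r−ω_c),  ω_r=0, ω_c=1
ω_s = 1 − (73/33)(0−1) = 106/33
ω_s/ω_c = 106/33

106/33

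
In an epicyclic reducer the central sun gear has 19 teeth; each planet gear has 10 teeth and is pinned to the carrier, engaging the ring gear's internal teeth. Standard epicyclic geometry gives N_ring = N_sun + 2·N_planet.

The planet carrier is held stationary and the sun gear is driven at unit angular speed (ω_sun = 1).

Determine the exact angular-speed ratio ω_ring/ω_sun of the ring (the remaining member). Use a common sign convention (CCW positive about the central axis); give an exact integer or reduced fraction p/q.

N_ring = 19 + 2·10 = 39
19(ω_s−ω_c) = −39(ω_r−ω_c),  ω_c=0, ω_s=1
ω_r = 0 − (19/39)(1−0) = -19/39
ω_r/ω_s = -19/39

-19/39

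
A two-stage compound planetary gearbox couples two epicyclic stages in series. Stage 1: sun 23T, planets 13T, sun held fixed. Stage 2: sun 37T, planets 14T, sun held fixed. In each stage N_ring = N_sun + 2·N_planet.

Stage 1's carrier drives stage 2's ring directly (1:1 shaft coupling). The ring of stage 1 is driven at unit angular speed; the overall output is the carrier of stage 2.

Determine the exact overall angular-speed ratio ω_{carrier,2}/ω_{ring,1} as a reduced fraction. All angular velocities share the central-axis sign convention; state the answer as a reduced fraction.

Stage 1: N_ring = 23 + 2·13 = 49
Stage 1: 23(ω_s−ω_c) = −49(ω_r−ω_c),  ω_s=0, ω_r=1
Stage 1: 23(0−ω_c) = −49(1−ω_c)  ⇒  72ω_c = 49  ⇒  ω_c = 49/72
  ⇒ ω_c¹/ω_r¹ = 49/72
Stage 2: N_ring = 37 + 2·14 = 65
Stage 2: 37(ω_s−ω_c) = −65(ω_r−ω_c),  ω_s=0, ω_r=1
Stage 2: 37(0−ω_c) = −65(1−ω_c)  ⇒  102ω_c = 65  ⇒  ω_c = 65/102
  ⇒ ω_c²/ω_r² = 65/102
Coupling ω_r² = ω_c¹ ⇒ overall = 49/72 × 65/102 = 3185/7344

3185/7344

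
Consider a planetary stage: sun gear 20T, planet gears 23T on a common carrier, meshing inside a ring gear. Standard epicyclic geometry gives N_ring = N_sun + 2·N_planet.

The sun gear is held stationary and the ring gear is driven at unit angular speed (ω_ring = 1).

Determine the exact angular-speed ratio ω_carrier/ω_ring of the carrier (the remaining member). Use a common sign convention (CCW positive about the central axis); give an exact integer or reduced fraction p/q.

N_ring = 20 + 2·23 = 66
20(ω_s−ω_c) = −66(ω_r−ω_c),  ω_s=0, ω_r=1
20(0−ω_c) = −66(1−ω_c)  ⇒  86ω_c = 66  ⇒  ω_c = 33/43
ω_c/ω_r = 33/43

33/43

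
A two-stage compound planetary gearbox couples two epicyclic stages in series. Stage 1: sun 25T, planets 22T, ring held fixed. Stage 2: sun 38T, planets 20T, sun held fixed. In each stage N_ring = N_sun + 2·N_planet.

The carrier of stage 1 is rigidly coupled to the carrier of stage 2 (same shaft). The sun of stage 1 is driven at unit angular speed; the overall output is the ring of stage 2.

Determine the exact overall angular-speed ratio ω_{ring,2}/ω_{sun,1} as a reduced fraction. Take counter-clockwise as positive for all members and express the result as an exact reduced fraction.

Stage 1: N_ring = 25 + 2·22 = 69
Stage 1: 25(ω_s−ω_c) = −69(ω_r−ω_c),  ω_r=0, ω_s=1
Stage 1: 25(1−ω_c) = −69(0−ω_c)  ⇒  94ω_c = 25  ⇒  ω_c = 25/94
  ⇒ ω_c¹/ω_s¹ = 25/94
Stage 2: N_ring = 38 + 2·20 = 78
Stage 2: 38(ω_s−ω_c) = −78(ω_r−ω_c),  ω_s=0, ω_c=1
Stage 2: ω_r = 1 − (38/78)(0−1) = 58/39
  ⇒ ω_r²/ω_c² = 58/39
Coupling ω_c² = ω_c¹ ⇒ overall = 25/94 × 58/39 = 725/1833

725/1833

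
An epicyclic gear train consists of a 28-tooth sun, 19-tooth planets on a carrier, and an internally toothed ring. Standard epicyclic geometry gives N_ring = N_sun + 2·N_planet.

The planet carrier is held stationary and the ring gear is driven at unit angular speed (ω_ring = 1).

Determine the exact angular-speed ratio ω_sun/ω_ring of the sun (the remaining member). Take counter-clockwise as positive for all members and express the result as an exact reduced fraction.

-33/14

N_ring = 28 + 2·19 = 66
28(ω_s−ω_c) = −66(ω_r−ω_c),  ω_c=0, ω_r=1
ω_s = 0 − (66/28)(1−0) = -33/14
ω_s/ω_r = -33/14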